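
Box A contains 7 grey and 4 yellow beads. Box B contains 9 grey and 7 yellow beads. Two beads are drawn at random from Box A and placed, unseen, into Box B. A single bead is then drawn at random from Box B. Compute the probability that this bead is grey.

113/198

Condition on how many of the transferred beads are grey (from Box A: 7 grey of 11; then Box B has 18 total).
  0 grey: C(7,0)C(4,2)/C(11,2) = 6/55; then P = 9/18
  1 grey: C(7,1)C(4,1)/C(11,2) = 28/55; then P = 10/18
  2 grey: C(7,2)C(4,0)/C(11,2) = 21/55; then P = 11/18
P(grey from Box B) = 113/198 ≈ 0.5707.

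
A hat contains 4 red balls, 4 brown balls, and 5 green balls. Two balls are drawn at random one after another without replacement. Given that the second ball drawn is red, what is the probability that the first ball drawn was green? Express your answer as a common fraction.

5/12

P(first=green and the second ball drawn is red) = (5/13)·(4/12) = 5/39.
P(the second ball drawn is red) = Σ over first color = 1/13 + 4/39 + 5/39 = 4/13.
By Bayes, P(first=green | the second ball drawn is red) = 5/39 / 4/13 = 5/12 ≈ 0.4167.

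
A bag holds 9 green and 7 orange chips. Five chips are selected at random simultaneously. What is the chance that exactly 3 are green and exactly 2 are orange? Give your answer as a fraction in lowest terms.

21/52

Unordered draws without replacement: count favorable combinations over C(16,5).
Favorable = C(9,3) · C(7,2) = 1764; total = C(16,5) = 4368.
P = 1764/4368 = 21/52 ≈ 0.4038.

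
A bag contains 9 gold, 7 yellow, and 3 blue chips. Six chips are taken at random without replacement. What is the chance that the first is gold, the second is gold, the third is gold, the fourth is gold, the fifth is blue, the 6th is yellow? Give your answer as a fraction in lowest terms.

21/6460

Multiply the conditional probability of each draw in order, without replacement, so each draw removes one from its color and from the total.
P = (9/19) · (8/18) · (7/17) · (6/16) · (3/15) · (7/14) = 21/6460 ≈ 0.0033.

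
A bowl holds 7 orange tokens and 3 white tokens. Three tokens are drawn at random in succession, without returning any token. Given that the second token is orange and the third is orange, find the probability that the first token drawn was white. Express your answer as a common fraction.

3/8

P(first=white and the second token is orange and the third is orange) = (3/10)·(7/9)·(6/8) = 7/40.
P(E) = Σ over first color = 7/24 + 7/40 = 7/15.
By Bayes, P(first=white | E) = 7/40 / 7/15 = 3/8 ≈ 0.3750.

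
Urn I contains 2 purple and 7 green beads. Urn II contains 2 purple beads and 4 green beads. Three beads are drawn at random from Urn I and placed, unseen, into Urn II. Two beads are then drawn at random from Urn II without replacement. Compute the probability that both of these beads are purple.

Condition on how many of the transferred beads are purple (from Urn I: 2 purple of 9; then Urn II has 9 total).
  0 purple: C(2,0)C(7,3)/C(9,3) = 5/12; then P = C(2,2)/C(9,2) = 1/36
  1 purple: C(2,1)C(7,2)/C(9,3) = 1/2; then P = C(3,2)/C(9,2) = 1/12
  2 purple: C(2,2)C(7,1)/C(9,3) = 1/12; then P = C(4,2)/C(9,2) = 1/6
P(both purple) = 29/432 ≈ 0.0671.

29/432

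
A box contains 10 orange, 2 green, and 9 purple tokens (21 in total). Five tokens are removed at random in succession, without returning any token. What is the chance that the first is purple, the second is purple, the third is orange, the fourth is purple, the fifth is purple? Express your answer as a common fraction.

4/323

Multiply the conditional probability of each draw in order, without replacement, so each draw removes one from its color and from the total.
P = (9/21) · (8/20) · (10/19) · (7/18) · (6/17) = 4/323 ≈ 0.0124.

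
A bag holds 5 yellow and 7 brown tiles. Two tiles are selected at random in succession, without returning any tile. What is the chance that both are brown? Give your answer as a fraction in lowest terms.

Unordered draws without replacement: count favorable combinations over C(12,2).
Favorable = C(5,0) · C(7,2) = 21; total = C(12,2) = 66.
P = 21/66 = 7/22 ≈ 0.3182.

7/22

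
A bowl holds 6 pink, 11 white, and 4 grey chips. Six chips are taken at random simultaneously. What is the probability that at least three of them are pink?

Sum the hypergeometric tail for j = 3,…,6 pink chips.
Favorable = C(6,3)·C(15,3) + C(6,4)·C(15,2) + C(6,5)·C(15,1) + C(6,6)·C(15,0) = 10766; total = C(21,6) = 54264.
P = 10766/54264 = 769/3876 ≈ 0.1984.

769/3876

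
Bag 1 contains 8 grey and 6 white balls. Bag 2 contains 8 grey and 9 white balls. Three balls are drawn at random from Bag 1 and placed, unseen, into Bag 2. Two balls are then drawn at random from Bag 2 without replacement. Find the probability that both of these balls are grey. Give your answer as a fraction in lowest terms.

Condition on how many of the transferred balls are grey (from Bag 1: 8 grey of 14; then Bag 2 has 20 total).
  0 grey: C(8,0)C(6,3)/C(14,3) = 5/91; then P = C(8,2)/C(20,2) = 14/95
  1 grey: C(8,1)C(6,2)/C(14,3) = 30/91; then P = C(9,2)/C(20,2) = 18/95
  2 grey: C(8,2)C(6,1)/C(14,3) = 6/13; then P = C(10,2)/C(20,2) = 9/38
  3 grey: C(8,3)C(6,0)/C(14,3) = 2/13; then P = C(11,2)/C(20,2) = 11/38
P(both grey) = 388/1729 ≈ 0.2244.

388/1729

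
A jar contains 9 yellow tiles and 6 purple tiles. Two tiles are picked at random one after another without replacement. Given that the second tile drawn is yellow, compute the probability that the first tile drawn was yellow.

4/7

P(first=yellow and the second tile drawn is yellow) = (9/15)·(8/14) = 12/35.
P(the second tile drawn is yellow) = Σ over first color = 12/35 + 9/35 = 3/5.
By Bayes, P(first=yellow | the second tile drawn is yellow) = 12/35 / 3/5 = 4/7 ≈ 0.5714.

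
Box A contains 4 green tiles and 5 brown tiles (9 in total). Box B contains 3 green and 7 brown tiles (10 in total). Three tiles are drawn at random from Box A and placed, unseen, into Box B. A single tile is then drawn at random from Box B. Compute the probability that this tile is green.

1/3

Condition on how many of the transferred tiles are green (from Box A: 4 green of 9; then Box B has 13 total).
  0 green: C(4,0)C(5,3)/C(9,3) = 5/42; then P = 3/13
  1 green: C(4,1)C(5,2)/C(9,3) = 10/21; then P = 4/13
  2 green: C(4,2)C(5,1)/C(9,3) = 5/14; then P = 5/13
  3 green: C(4,3)C(5,0)/C(9,3) = 1/21; then P = 6/13
P(green from Box B) = 1/3 ≈ 0.3333.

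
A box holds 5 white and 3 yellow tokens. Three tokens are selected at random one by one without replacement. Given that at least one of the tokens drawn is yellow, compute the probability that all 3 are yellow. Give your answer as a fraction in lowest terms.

P(all 3 yellow) = C(3,3)/C(8,3) = 1/56; P(at least one yellow) = 1 − C(5,3)/C(8,3) = 23/28.
Since 'all 3 yellow' ⊆ 'at least one yellow', P(all 3 | at least one) = 1/56 / 23/28 = 1/46 ≈ 0.0217.

1/46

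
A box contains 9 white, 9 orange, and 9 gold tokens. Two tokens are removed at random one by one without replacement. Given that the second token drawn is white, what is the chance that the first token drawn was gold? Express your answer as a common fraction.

9/26

P(first=gold and the second token drawn is white) = (9/27)·(9/26) = 3/26.
P(the second token drawn is white) = Σ over first color = 4/39 + 3/26 + 3/26 = 1/3.
By Bayes, P(first=gold | the second token drawn is white) = 3/26 / 1/3 = 9/26 ≈ 0.3462.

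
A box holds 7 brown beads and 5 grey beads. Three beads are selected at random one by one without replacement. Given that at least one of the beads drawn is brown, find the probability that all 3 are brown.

P(all 3 brown) = C(7,3)/C(12,3) = 7/44; P(at least one brown) = 1 − C(5,3)/C(12,3) = 21/22.
Since 'all 3 brown' ⊆ 'at least one brown', P(all 3 | at least one) = 7/44 / 21/22 = 1/6 ≈ 0.1667.

1/6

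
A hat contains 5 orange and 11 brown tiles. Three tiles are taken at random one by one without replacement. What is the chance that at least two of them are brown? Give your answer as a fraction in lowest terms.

11/14

Sum the hypergeometric tail for j = 2,…,3 brown tiles.
Favorable = C(11,2)·C(5,1) + C(11,3)·C(5,0) = 440; total = C(16,3) = 560.
P = 440/560 = 11/14 ≈ 0.7857.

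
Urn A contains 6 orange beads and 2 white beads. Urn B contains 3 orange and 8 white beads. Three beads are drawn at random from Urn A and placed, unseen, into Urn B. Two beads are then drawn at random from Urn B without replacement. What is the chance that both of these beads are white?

Condition on how many of the transferred beads are white (from Urn A: 2 white of 8; then Urn B has 14 total).
  0 white: C(2,0)C(6,3)/C(8,3) = 5/14; then P = C(8,2)/C(14,2) = 4/13
  1 white: C(2,1)C(6,2)/C(8,3) = 15/28; then P = C(9,2)/C(14,2) = 36/91
  2 white: C(2,2)C(6,1)/C(8,3) = 3/28; then P = C(10,2)/C(14,2) = 45/91
P(both white) = 955/2548 ≈ 0.3748.

955/2548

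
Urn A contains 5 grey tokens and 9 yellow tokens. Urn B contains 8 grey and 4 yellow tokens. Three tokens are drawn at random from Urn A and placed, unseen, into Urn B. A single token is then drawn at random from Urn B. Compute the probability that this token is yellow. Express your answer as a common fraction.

83/210

Condition on how many of the transferred tokens are yellow (from Urn A: 9 yellow of 14; then Urn B has 15 total).
  0 yellow: C(9,0)C(5,3)/C(14,3) = 5/182; then P = 4/15
  1 yellow: C(9,1)C(5,2)/C(14,3) = 45/182; then P = 5/15
  2 yellow: C(9,2)C(5,1)/C(14,3) = 45/91; then P = 6/15
  3 yellow: C(9,3)C(5,0)/C(14,3) = 3/13; then P = 7/15
P(yellow from Urn B) = 83/210 ≈ 0.3952.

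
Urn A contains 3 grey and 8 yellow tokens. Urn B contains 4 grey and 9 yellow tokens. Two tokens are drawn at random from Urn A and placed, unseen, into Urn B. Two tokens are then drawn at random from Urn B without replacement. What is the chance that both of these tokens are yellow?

248/525

Condition on how many of the transferred tokens are yellow (from Urn A: 8 yellow of 11; then Urn B has 15 total).
  0 yellow: C(8,0)C(3,2)/C(11,2) = 3/55; then P = C(9,2)/C(15,2) = 12/35
  1 yellow: C(8,1)C(3,1)/C(11,2) = 24/55; then P = C(10,2)/C(15,2) = 3/7
  2 yellow: C(8,2)C(3,0)/C(11,2) = 28/55; then P = C(11,2)/C(15,2) = 11/21
P(both yellow) = 248/525 ≈ 0.4724.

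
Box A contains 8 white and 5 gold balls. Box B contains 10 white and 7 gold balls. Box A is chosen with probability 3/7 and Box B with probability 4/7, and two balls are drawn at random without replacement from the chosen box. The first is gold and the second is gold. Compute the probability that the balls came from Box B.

P(E | Box A) = 5/39; P(E | Box B) = 21/136.
P(E) = 3/7·5/39 + 4/7·21/136 = 443/3094.
By Bayes' rule, P(Box B | E) = 3/34 / 443/3094 = 273/443 ≈ 0.6163.

273/443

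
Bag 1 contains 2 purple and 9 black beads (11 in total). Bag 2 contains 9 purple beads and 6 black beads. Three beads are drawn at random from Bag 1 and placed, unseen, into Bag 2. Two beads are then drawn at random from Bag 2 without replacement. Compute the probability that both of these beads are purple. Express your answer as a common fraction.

751/2805

Condition on how many of the transferred beads are purple (from Bag 1: 2 purple of 11; then Bag 2 has 18 total).
  0 purple: C(2,0)C(9,3)/C(11,3) = 28/55; then P = C(9,2)/C(18,2) = 4/17
  1 purple: C(2,1)C(9,2)/C(11,3) = 24/55; then P = C(10,2)/C(18,2) = 5/17
  2 purple: C(2,2)C(9,1)/C(11,3) = 3/55; then P = C(11,2)/C(18,2) = 55/153
P(both purple) = 751/2805 ≈ 0.2677.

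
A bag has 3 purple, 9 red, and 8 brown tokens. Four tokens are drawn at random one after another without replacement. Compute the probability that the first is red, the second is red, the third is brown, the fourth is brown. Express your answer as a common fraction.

56/1615

Multiply the conditional probability of each draw in order, without replacement, so each draw removes one from its color and from the total.
P = (9/20) · (8/19) · (8/18) · (7/17) = 56/1615 ≈ 0.0347.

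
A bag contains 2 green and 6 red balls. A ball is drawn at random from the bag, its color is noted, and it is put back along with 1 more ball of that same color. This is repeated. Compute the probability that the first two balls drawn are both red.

7/12

After a red draw the bag holds 7 red out of 9.
P = (6/8)·(7/9) = 7/12 ≈ 0.5833.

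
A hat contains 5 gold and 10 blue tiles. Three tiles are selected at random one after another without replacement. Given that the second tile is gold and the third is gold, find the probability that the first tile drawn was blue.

P(first=blue and the second tile is gold and the third is gold) = (10/15)·(5/14)·(4/13) = 20/273.
P(E) = Σ over first color = 2/91 + 20/273 = 2/21.
By Bayes, P(first=blue | E) = 20/273 / 2/21 = 10/13 ≈ 0.7692.

10/13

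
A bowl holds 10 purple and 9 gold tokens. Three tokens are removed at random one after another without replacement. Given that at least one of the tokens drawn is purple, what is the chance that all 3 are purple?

8/59

P(all 3 purple) = C(10,3)/C(19,3) = 40/323; P(at least one purple) = 1 − C(9,3)/C(19,3) = 295/323.
Since 'all 3 purple' ⊆ 'at least one purple', P(all 3 | at least one) = 40/323 / 295/323 = 8/59 ≈ 0.1356.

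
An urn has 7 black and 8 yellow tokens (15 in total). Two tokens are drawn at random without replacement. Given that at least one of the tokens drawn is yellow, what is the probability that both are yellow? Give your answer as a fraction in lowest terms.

1/3

P(both yellow) = C(8,2)/C(15,2) = 4/15; P(at least one yellow) = 1 − C(7,2)/C(15,2) = 4/5.
Since 'both yellow' ⊆ 'at least one yellow', P(both | at least one) = 4/15 / 4/5 = 1/3 ≈ 0.3333.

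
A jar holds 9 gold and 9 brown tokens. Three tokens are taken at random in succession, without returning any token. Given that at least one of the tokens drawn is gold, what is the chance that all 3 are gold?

7/61

P(all 3 gold) = C(9,3)/C(18,3) = 7/68; P(at least one gold) = 1 − C(9,3)/C(18,3) = 61/68.
Since 'all 3 gold' ⊆ 'at least one gold', P(all 3 | at least one) = 7/68 / 61/68 = 7/61 ≈ 0.1148.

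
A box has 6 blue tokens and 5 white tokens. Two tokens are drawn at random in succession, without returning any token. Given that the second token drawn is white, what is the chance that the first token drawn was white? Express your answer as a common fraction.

2/5

P(first=white and the second token drawn is white) = (5/11)·(4/10) = 2/11.
P(the second token drawn is white) = Σ over first color = 3/11 + 2/11 = 5/11.
By Bayes, P(first=white | the second token drawn is white) = 2/11 / 5/11 = 2/5 ≈ 0.4000.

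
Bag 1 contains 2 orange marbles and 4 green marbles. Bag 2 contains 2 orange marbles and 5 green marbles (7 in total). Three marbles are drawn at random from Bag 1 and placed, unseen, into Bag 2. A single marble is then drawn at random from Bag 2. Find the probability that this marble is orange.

3/10

Condition on how many of the transferred marbles are orange (from Bag 1: 2 orange of 6; then Bag 2 has 10 total).
  0 orange: C(2,0)C(4,3)/C(6,3) = 1/5; then P = 2/10
  1 orange: C(2,1)C(4,2)/C(6,3) = 3/5; then P = 3/10
  2 orange: C(2,2)C(4,1)/C(6,3) = 1/5; then P = 4/10
P(orange from Bag 2) = 3/10 ≈ 0.3000.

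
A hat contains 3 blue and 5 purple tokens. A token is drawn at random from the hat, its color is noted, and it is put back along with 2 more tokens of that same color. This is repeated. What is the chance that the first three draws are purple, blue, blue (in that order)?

Track the composition after each reinforcement of +2.
P = (5/8) · (3/10) · (5/12) = 5/64 ≈ 0.0781.

5/64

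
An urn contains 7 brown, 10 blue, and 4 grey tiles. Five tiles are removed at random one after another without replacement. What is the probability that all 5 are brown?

Unordered draws without replacement: count favorable combinations over C(21,5).
Favorable = C(7,5) · C(10,0) · C(4,0) = 21; total = C(21,5) = 20349.
P = 21/20349 = 1/969 ≈ 0.0010.

1/969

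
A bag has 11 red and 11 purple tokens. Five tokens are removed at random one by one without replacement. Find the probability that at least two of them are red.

Sum the hypergeometric tail for j = 2,…,5 red tokens.
Favorable = C(11,2)·C(11,3) + C(11,3)·C(11,2) + C(11,4)·C(11,1) + C(11,5)·C(11,0) = 22242; total = C(22,5) = 26334.
P = 22242/26334 = 337/399 ≈ 0.8446.

337/399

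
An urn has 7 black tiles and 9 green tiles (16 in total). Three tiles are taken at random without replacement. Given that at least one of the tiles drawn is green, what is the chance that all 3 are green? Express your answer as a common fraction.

P(all 3 green) = C(9,3)/C(16,3) = 3/20; P(at least one green) = 1 − C(7,3)/C(16,3) = 15/16.
Since 'all 3 green' ⊆ 'at least one green', P(all 3 | at least one) = 3/20 / 15/16 = 4/25 ≈ 0.1600.

4/25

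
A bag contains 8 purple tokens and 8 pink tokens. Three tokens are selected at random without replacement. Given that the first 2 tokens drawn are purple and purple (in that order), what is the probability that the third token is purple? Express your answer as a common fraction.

3/7

After removing 2 purple, the bag has 6 purple out of 14 remaining.
P(third is purple | given) = 6/14 = 3/7 ≈ 0.4286.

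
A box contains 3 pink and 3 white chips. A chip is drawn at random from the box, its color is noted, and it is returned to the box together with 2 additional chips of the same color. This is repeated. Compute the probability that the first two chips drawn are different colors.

Either pink then white, or white then pink; after the first draw the total is 8.
P = (3/6)·(3/8) + (3/6)·(3/8) = 3/8 ≈ 0.3750.

3/8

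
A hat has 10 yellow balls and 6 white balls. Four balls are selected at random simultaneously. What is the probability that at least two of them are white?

89/182

Sum the hypergeometric tail for j = 2,…,4 white balls.
Favorable = C(6,2)·C(10,2) + C(6,3)·C(10,1) + C(6,4)·C(10,0) = 890; total = C(16,4) = 1820.
P = 890/1820 = 89/182 ≈ 0.4890.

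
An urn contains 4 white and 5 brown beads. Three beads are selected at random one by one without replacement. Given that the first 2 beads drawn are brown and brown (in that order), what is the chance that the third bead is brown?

After removing 2 brown, the urn has 3 brown out of 7 remaining.
P(third is brown | given) = 3/7 ≈ 0.4286.

3/7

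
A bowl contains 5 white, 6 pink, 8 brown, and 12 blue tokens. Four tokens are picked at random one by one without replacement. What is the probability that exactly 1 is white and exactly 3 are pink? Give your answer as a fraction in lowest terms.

Unordered draws without replacement: count favorable combinations over C(31,4).
Favorable = C(5,1) · C(6,3) · C(8,0) · C(12,0) = 100; total = C(31,4) = 31465.
P = 100/31465 = 20/6293 ≈ 0.0032.

20/6293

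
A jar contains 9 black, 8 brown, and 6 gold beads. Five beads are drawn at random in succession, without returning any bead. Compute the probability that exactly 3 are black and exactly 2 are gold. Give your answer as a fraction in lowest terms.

Unordered draws without replacement: count favorable combinations over C(23,5).
Favorable = C(9,3) · C(8,0) · C(6,2) = 1260; total = C(23,5) = 33649.
P = 1260/33649 = 180/4807 ≈ 0.0374.

180/4807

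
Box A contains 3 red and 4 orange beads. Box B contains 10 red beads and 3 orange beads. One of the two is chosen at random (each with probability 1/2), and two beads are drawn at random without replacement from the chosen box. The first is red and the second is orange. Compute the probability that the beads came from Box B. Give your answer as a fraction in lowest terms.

P(E | Box A) = 2/7; P(E | Box B) = 5/26.
P(E) = 1/2·2/7 + 1/2·5/26 = 87/364.
By Bayes' rule, P(Box B | E) = 5/52 / 87/364 = 35/87 ≈ 0.4023.

35/87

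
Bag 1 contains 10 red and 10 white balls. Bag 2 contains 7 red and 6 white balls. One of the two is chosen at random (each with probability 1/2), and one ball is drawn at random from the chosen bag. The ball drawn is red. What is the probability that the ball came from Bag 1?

13/27

P(red | Bag 1) = 1/2; P(red | Bag 2) = 7/13.
P(red) = 1/2·1/2 + 1/2·7/13 = 27/52.
By Bayes' rule, P(Bag 1 | red) = 1/4 / 27/52 = 13/27 ≈ 0.4815.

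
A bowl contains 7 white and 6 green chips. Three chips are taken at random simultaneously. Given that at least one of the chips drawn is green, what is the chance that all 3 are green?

20/251

P(all 3 green) = C(6,3)/C(13,3) = 10/143; P(at least one green) = 1 − C(7,3)/C(13,3) = 251/286.
Since 'all 3 green' ⊆ 'at least one green', P(all 3 | at least one) = 10/143 / 251/286 = 20/251 ≈ 0.0797.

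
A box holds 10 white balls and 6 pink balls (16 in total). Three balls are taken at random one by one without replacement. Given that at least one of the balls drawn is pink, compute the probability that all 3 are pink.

P(all 3 pink) = C(6,3)/C(16,3) = 1/28; P(at least one pink) = 1 − C(10,3)/C(16,3) = 11/14.
Since 'all 3 pink' ⊆ 'at least one pink', P(all 3 | at least one) = 1/28 / 11/14 = 1/22 ≈ 0.0455.

1/22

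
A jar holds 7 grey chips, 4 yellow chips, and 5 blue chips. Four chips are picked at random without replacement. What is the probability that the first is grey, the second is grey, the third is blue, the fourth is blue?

Multiply the conditional probability of each draw in order, without replacement, so each draw removes one from its color and from the total.
P = (7/16) · (6/15) · (5/14) · (4/13) = 1/52 ≈ 0.0192.

1/52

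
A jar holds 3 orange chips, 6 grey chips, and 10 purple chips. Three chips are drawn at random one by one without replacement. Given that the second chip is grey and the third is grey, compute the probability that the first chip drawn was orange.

3/17

P(first=orange and the second chip is grey and the third is grey) = (3/19)·(6/18)·(5/17) = 5/323.
P(E) = Σ over first color = 5/323 + 20/969 + 50/969 = 5/57.
By Bayes, P(first=orange | E) = 5/323 / 5/57 = 3/17 ≈ 0.1765.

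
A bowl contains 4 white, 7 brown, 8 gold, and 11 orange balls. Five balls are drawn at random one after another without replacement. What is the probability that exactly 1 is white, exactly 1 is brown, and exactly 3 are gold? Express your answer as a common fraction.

112/10179

Unordered draws without replacement: count favorable combinations over C(30,5).
Favorable = C(4,1) · C(7,1) · C(8,3) · C(11,0) = 1568; total = C(30,5) = 142506.
P = 1568/142506 = 112/10179 ≈ 0.0110.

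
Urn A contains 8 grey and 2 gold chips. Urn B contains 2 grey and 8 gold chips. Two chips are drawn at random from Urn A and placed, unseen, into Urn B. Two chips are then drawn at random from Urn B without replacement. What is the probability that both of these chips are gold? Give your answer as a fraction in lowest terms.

Condition on how many of the transferred chips are gold (from Urn A: 2 gold of 10; then Urn B has 12 total).
  0 gold: C(2,0)C(8,2)/C(10,2) = 28/45; then P = C(8,2)/C(12,2) = 14/33
  1 gold: C(2,1)C(8,1)/C(10,2) = 16/45; then P = C(9,2)/C(12,2) = 6/11
  2 gold: C(2,2)C(8,0)/C(10,2) = 1/45; then P = C(10,2)/C(12,2) = 15/22
P(both gold) = 281/594 ≈ 0.4731.

281/594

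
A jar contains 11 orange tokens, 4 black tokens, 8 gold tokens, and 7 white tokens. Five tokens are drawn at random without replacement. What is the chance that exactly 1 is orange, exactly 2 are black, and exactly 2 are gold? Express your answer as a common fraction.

Unordered draws without replacement: count favorable combinations over C(30,5).
Favorable = C(11,1) · C(4,2) · C(8,2) · C(7,0) = 1848; total = C(30,5) = 142506.
P = 1848/142506 = 44/3393 ≈ 0.0130.

44/3393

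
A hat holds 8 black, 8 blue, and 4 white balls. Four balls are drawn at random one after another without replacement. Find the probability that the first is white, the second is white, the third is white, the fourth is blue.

Multiply the conditional probability of each draw in order, without replacement, so each draw removes one from its color and from the total.
P = (4/20) · (3/19) · (2/18) · (8/17) = 8/4845 ≈ 0.0017.

8/4845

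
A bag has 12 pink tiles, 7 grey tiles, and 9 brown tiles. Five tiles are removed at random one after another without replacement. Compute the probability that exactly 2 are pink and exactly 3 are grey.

11/468

Unordered draws without replacement: count favorable combinations over C(28,5).
Favorable = C(12,2) · C(7,3) · C(9,0) = 2310; total = C(28,5) = 98280.
P = 2310/98280 = 11/468 ≈ 0.0235.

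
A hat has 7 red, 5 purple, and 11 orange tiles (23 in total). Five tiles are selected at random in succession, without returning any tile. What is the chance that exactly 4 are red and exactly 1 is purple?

25/4807

Unordered draws without replacement: count favorable combinations over C(23,5).
Favorable = C(7,4) · C(5,1) · C(11,0) = 175; total = C(23,5) = 33649.
P = 175/33649 = 25/4807 ≈ 0.0052.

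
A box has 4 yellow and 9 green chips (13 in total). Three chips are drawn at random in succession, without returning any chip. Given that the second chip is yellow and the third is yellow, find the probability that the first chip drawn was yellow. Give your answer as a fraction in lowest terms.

2/11

P(first=yellow and the second chip is yellow and the third is yellow) = (4/13)·(3/12)·(2/11) = 2/143.
P(E) = Σ over first color = 2/143 + 9/143 = 1/13.
By Bayes, P(first=yellow | E) = 2/143 / 1/13 = 2/11 ≈ 0.1818.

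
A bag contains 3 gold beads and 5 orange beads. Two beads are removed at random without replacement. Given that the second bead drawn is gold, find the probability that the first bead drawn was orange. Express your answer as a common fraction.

P(first=orange and the second bead drawn is gold) = (5/8)·(3/7) = 15/56.
P(the second bead drawn is gold) = Σ over first color = 3/28 + 15/56 = 3/8.
By Bayes, P(first=orange | the second bead drawn is gold) = 15/56 / 3/8 = 5/7 ≈ 0.7143.

5/7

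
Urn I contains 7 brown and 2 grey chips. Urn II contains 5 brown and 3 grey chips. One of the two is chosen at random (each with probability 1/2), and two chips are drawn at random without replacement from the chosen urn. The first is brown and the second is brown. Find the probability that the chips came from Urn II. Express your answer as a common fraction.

30/79

P(E | Urn I) = 7/12; P(E | Urn II) = 5/14.
P(E) = 1/2·7/12 + 1/2·5/14 = 79/168.
By Bayes' rule, P(Urn II | E) = 5/28 / 79/168 = 30/79 ≈ 0.3797.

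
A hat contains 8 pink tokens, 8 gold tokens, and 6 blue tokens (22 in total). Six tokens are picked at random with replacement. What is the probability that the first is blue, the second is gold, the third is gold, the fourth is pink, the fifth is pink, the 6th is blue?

Multiply the conditional probability of each draw in order, with replacement (the composition resets each draw).
P = (6/22) · (8/22) · (8/22) · (8/22) · (8/22) · (6/22) = 2304/1771561 ≈ 0.0013.

2304/1771561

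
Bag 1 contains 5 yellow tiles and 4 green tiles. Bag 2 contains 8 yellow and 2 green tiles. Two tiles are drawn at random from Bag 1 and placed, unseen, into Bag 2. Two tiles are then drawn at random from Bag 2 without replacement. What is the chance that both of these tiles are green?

Condition on how many of the transferred tiles are green (from Bag 1: 4 green of 9; then Bag 2 has 12 total).
  0 green: C(4,0)C(5,2)/C(9,2) = 5/18; then P = C(2,2)/C(12,2) = 1/66
  1 green: C(4,1)C(5,1)/C(9,2) = 5/9; then P = C(3,2)/C(12,2) = 1/22
  2 green: C(4,2)C(5,0)/C(9,2) = 1/6; then P = C(4,2)/C(12,2) = 1/11
P(both green) = 53/1188 ≈ 0.0446.

53/1188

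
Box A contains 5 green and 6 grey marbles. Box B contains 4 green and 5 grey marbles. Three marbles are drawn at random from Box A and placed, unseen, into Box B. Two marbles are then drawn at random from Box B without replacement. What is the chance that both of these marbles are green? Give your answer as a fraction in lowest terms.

Condition on how many of the transferred marbles are green (from Box A: 5 green of 11; then Box B has 12 total).
  0 green: C(5,0)C(6,3)/C(11,3) = 4/33; then P = C(4,2)/C(12,2) = 1/11
  1 green: C(5,1)C(6,2)/C(11,3) = 5/11; then P = C(5,2)/C(12,2) = 5/33
  2 green: C(5,2)C(6,1)/C(11,3) = 4/11; then P = C(6,2)/C(12,2) = 5/22
  3 green: C(5,3)C(6,0)/C(11,3) = 2/33; then P = C(7,2)/C(12,2) = 7/22
P(both green) = 2/11 ≈ 0.1818.

2/11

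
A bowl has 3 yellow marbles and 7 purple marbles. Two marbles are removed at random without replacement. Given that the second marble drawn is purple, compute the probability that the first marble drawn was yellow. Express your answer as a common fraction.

1/3

P(first=yellow and the second marble drawn is purple) = (3/10)·(7/9) = 7/30.
P(the second marble drawn is purple) = Σ over first color = 7/30 + 7/15 = 7/10.
By Bayes, P(first=yellow | the second marble drawn is purple) = 7/30 / 7/10 = 1/3 ≈ 0.3333.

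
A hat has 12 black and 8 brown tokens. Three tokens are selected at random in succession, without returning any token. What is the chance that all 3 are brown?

14/285

Unordered draws without replacement: count favorable combinations over C(20,3).
Favorable = C(12,0) · C(8,3) = 56; total = C(20,3) = 1140.
P = 56/1140 = 14/285 ≈ 0.0491.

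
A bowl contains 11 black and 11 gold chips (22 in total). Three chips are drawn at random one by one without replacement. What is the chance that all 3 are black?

3/28

Unordered draws without replacement: count favorable combinations over C(22,3).
Favorable = C(11,3) · C(11,0) = 165; total = C(22,3) = 1540.
P = 165/1540 = 3/28 ≈ 0.1071.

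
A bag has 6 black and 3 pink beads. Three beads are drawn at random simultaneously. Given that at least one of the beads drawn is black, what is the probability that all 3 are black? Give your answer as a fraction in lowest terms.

P(all 3 black) = C(6,3)/C(9,3) = 5/21; P(at least one black) = 1 − C(3,3)/C(9,3) = 83/84.
Since 'all 3 black' ⊆ 'at least one black', P(all 3 | at least one) = 5/21 / 83/84 = 20/83 ≈ 0.2410.

20/83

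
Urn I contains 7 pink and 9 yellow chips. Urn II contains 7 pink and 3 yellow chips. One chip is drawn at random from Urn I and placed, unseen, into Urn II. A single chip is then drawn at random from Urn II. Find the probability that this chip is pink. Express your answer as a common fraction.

Condition on how many of the transferred chips are pink (from Urn I: 7 pink of 16; then Urn II has 11 total).
  0 pink: C(7,0)C(9,1)/C(16,1) = 9/16; then P = 7/11
  1 pink: C(7,1)C(9,0)/C(16,1) = 7/16; then P = 8/11
P(pink from Urn II) = 119/176 ≈ 0.6761.

119/176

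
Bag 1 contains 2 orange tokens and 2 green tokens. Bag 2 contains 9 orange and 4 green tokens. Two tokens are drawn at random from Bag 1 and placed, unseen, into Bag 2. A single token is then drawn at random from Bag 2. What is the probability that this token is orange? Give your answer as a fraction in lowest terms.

Condition on how many of the transferred tokens are orange (from Bag 1: 2 orange of 4; then Bag 2 has 15 total).
  0 orange: C(2,0)C(2,2)/C(4,2) = 1/6; then P = 9/15
  1 orange: C(2,1)C(2,1)/C(4,2) = 2/3; then P = 10/15
  2 orange: C(2,2)C(2,0)/C(4,2) = 1/6; then P = 11/15
P(orange from Bag 2) = 2/3 ≈ 0.6667.

2/3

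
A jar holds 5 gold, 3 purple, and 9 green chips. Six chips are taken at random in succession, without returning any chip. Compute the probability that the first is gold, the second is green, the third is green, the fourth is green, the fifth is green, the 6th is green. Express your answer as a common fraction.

15/1768

Multiply the conditional probability of each draw in order, without replacement, so each draw removes one from its color and from the total.
P = (5/17) · (9/16) · (8/15) · (7/14) · (6/13) · (5/12) = 15/1768 ≈ 0.0085.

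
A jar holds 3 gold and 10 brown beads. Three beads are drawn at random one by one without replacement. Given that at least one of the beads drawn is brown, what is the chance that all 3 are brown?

8/19

P(all 3 brown) = C(10,3)/C(13,3) = 60/143; P(at least one brown) = 1 − C(3,3)/C(13,3) = 285/286.
Since 'all 3 brown' ⊆ 'at least one brown', P(all 3 | at least one) = 60/143 / 285/286 = 8/19 ≈ 0.4211.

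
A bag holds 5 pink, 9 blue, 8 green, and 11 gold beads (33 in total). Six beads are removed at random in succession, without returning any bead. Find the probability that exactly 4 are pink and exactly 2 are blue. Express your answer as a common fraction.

45/276892

Unordered draws without replacement: count favorable combinations over C(33,6).
Favorable = C(5,4) · C(9,2) · C(8,0) · C(11,0) = 180; total = C(33,6) = 1107568.
P = 180/1107568 = 45/276892 ≈ 0.0002.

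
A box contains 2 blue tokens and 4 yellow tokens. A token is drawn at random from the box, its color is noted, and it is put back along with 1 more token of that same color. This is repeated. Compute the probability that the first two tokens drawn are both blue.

1/7

After a blue draw the box holds 3 blue out of 7.
P = (2/6)·(3/7) = 1/7 ≈ 0.1429.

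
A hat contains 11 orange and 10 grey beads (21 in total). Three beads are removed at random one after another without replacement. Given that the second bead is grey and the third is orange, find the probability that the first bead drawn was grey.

9/19

P(first=grey and the second bead is grey and the third is orange) = (10/21)·(9/20)·(11/19) = 33/266.
P(E) = Σ over first color = 55/399 + 33/266 = 11/42.
By Bayes, P(first=grey | E) = 33/266 / 11/42 = 9/19 ≈ 0.4737.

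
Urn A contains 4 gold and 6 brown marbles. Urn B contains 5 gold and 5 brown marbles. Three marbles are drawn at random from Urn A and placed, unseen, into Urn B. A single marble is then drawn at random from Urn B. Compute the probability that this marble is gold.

Condition on how many of the transferred marbles are gold (from Urn A: 4 gold of 10; then Urn B has 13 total).
  0 gold: C(4,0)C(6,3)/C(10,3) = 1/6; then P = 5/13
  1 gold: C(4,1)C(6,2)/C(10,3) = 1/2; then P = 6/13
  2 gold: C(4,2)C(6,1)/C(10,3) = 3/10; then P = 7/13
  3 gold: C(4,3)C(6,0)/C(10,3) = 1/30; then P = 8/13
P(gold from Urn B) = 31/65 ≈ 0.4769.

31/65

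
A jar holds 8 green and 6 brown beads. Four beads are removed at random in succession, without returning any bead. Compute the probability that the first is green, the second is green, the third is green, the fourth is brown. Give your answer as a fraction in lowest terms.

Multiply the conditional probability of each draw in order, without replacement, so each draw removes one from its color and from the total.
P = (8/14) · (7/13) · (6/12) · (6/11) = 12/143 ≈ 0.0839.

12/143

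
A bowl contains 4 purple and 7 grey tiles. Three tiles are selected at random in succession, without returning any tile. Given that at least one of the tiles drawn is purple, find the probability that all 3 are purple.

P(all 3 purple) = C(4,3)/C(11,3) = 4/165; P(at least one purple) = 1 − C(7,3)/C(11,3) = 26/33.
Since 'all 3 purple' ⊆ 'at least one purple', P(all 3 | at least one) = 4/165 / 26/33 = 2/65 ≈ 0.0308.

2/65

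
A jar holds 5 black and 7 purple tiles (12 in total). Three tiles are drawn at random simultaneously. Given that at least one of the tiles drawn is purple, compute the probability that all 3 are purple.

P(all 3 purple) = C(7,3)/C(12,3) = 7/44; P(at least one purple) = 1 − C(5,3)/C(12,3) = 21/22.
Since 'all 3 purple' ⊆ 'at least one purple', P(all 3 | at least one) = 7/44 / 21/22 = 1/6 ≈ 0.1667.

1/6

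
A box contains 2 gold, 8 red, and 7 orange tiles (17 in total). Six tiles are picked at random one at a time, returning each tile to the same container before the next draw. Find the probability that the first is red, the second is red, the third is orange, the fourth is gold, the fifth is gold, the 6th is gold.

3584/24137569

Multiply the conditional probability of each draw in order, with replacement (the composition resets each draw).
P = (8/17) · (8/17) · (7/17) · (2/17) · (2/17) · (2/17) = 3584/24137569 ≈ 0.0001.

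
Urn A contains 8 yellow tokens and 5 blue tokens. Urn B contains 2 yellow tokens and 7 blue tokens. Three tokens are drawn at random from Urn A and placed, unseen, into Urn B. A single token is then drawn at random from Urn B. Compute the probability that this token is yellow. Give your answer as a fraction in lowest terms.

25/78

Condition on how many of the transferred tokens are yellow (from Urn A: 8 yellow of 13; then Urn B has 12 total).
  0 yellow: C(8,0)C(5,3)/C(13,3) = 5/143; then P = 2/12
  1 yellow: C(8,1)C(5,2)/C(13,3) = 40/143; then P = 3/12
  2 yellow: C(8,2)C(5,1)/C(13,3) = 70/143; then P = 4/12
  3 yellow: C(8,3)C(5,0)/C(13,3) = 28/143; then P = 5/12
P(yellow from Urn B) = 25/78 ≈ 0.3205.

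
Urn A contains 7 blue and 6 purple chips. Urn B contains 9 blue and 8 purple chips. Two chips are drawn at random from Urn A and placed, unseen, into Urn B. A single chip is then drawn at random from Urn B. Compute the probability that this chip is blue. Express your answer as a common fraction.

131/247

Condition on how many of the transferred chips are blue (from Urn A: 7 blue of 13; then Urn B has 19 total).
  0 blue: C(7,0)C(6,2)/C(13,2) = 5/26; then P = 9/19
  1 blue: C(7,1)C(6,1)/C(13,2) = 7/13; then P = 10/19
  2 blue: C(7,2)C(6,0)/C(13,2) = 7/26; then P = 11/19
P(blue from Urn B) = 131/247 ≈ 0.5304.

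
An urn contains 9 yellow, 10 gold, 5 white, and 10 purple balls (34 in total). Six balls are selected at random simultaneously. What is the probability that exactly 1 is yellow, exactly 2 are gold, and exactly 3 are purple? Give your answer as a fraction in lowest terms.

6075/168113

Unordered draws without replacement: count favorable combinations over C(34,6).
Favorable = C(9,1) · C(10,2) · C(5,0) · C(10,3) = 48600; total = C(34,6) = 1344904.
P = 48600/1344904 = 6075/168113 ≈ 0.0361.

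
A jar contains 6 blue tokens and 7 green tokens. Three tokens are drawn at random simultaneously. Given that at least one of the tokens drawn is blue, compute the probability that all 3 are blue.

P(all 3 blue) = C(6,3)/C(13,3) = 10/143; P(at least one blue) = 1 − C(7,3)/C(13,3) = 251/286.
Since 'all 3 blue' ⊆ 'at least one blue', P(all 3 | at least one) = 10/143 / 251/286 = 20/251 ≈ 0.0797.

20/251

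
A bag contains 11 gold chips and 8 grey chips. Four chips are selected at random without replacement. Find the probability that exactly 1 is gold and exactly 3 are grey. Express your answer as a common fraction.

154/969

Unordered draws without replacement: count favorable combinations over C(19,4).
Favorable = C(11,1) · C(8,3) = 616; total = C(19,4) = 3876.
P = 616/3876 = 154/969 ≈ 0.1589.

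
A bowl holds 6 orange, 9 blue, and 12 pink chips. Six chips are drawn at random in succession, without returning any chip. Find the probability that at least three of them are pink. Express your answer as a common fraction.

1153/2070

Sum the hypergeometric tail for j = 3,…,6 pink chips.
Favorable = C(12,3)·C(15,3) + C(12,4)·C(15,2) + C(12,5)·C(15,1) + C(12,6)·C(15,0) = 164879; total = C(27,6) = 296010.
P = 164879/296010 = 1153/2070 ≈ 0.5570.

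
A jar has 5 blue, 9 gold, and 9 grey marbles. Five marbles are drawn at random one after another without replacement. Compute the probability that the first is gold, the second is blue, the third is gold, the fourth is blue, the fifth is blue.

36/33649

Multiply the conditional probability of each draw in order, without replacement, so each draw removes one from its color and from the total.
P = (9/23) · (5/22) · (8/21) · (4/20) · (3/19) = 36/33649 ≈ 0.0011.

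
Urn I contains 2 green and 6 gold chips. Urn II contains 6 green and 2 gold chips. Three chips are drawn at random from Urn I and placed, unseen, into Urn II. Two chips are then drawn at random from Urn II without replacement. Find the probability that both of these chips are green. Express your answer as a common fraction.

549/1540

Condition on how many of the transferred chips are green (from Urn I: 2 green of 8; then Urn II has 11 total).
  0 green: C(2,0)C(6,3)/C(8,3) = 5/14; then P = C(6,2)/C(11,2) = 3/11
  1 green: C(2,1)C(6,2)/C(8,3) = 15/28; then P = C(7,2)/C(11,2) = 21/55
  2 green: C(2,2)C(6,1)/C(8,3) = 3/28; then P = C(8,2)/C(11,2) = 28/55
P(both green) = 549/1540 ≈ 0.3565.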